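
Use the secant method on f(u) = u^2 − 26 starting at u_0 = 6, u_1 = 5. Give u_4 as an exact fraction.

31721/6221

f(6) = 10, f(5) = −1. u_2 = 5 − (−1)·(5 − 6)/((−1) − 10) = 56/11.
f(5) = −1, f(56/11) = −10/121. u_3 = (56/11) − (−10/121)·((56/11) − 5)/((−10/121) − (−1)) = 566/111.
f(56/11) = −10/121, f(566/111) = 10/12321. u_4 = (566/111) − (10/12321)·((566/111) − (56/11))/((10/12321) − (−10/121)) = 31721/6221.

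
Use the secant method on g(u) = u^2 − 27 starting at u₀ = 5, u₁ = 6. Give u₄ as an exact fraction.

1351/260

g(5) = −2, g(6) = 9. u₂ = 6 − 9·(6 − 5)/(9 − (−2)) = 57/11.
g(6) = 9, g(57/11) = −18/121. u₃ = (57/11) − (−18/121)·((57/11) − 6)/((−18/121) − 9) = 213/41.
g(57/11) = −18/121, g(213/41) = −18/1681. u₄ = (213/41) − (−18/1681)·((213/41) − (57/11))/((−18/1681) − (−18/121)) = 1351/260.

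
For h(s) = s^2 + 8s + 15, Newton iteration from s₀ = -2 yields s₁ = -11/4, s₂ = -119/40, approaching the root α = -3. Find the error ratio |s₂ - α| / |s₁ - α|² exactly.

2/5

s₁ - α = -11/4 - (-3) = -11/4 + 3 = 1/4, so |s₁ - α| = 1/4.
s₂ - α = -119/40 - (-3) = -119/40 + 3 = 1/40, so |s₂ - α| = 1/40.
|s₁ - α|² = 1/16.
Ratio = (1/40) / (1/16) = 2/5.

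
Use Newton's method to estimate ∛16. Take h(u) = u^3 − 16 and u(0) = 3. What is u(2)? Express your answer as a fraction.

h'(u) = 3u^2.
h(3) = 11, h'(3) = 27, so u(1) = 3 − 11/27 = 70/27.
h(70/27) = 28072/19683, h'(70/27) = 4900/243, so u(2) = (70/27) − (28072/19683)/(4900/243) = 250232/99225.

250232/99225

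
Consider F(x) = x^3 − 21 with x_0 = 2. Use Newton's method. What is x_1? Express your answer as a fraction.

F'(x) = 3x^2.
F(2) = −13, F'(2) = 12, so x_1 = 2 − (−13)/12 = 37/12.

37/12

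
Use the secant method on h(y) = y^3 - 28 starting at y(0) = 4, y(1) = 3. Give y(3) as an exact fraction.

113260/37297

h(4) = 36, h(3) = -1. y(2) = 3 - (-1)·(3 - 4)/((-1) - 36) = 112/37.
h(3) = -1, h(112/37) = -13356/50653. y(3) = (112/37) - (-13356/50653)·((112/37) - 3)/((-13356/50653) - (-1)) = 113260/37297.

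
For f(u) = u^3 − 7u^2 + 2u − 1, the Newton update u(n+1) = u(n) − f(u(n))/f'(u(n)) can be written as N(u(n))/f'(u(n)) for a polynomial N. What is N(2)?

−11

f'(u) = 3u^2 − 14u + 2.
N(u) = u·f'(u) − f(u) = u·(3u^2 − 14u + 2) − (u^3 − 7u^2 + 2u − 1) = 2u^3 − 7u^2 + 1.
N(2) = −11.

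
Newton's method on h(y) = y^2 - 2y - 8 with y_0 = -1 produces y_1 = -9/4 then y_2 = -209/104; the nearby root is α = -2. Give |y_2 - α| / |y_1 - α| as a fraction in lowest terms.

y_1 - α = -9/4 - (-2) = -9/4 + 2 = -1/4, so |y_1 - α| = 1/4.
y_2 - α = -209/104 - (-2) = -209/104 + 2 = -1/104, so |y_2 - α| = 1/104.
Ratio = (1/104) / (1/4) = 1/26.

1/26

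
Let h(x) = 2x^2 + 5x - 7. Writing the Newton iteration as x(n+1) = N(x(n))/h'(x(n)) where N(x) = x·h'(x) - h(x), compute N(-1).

h'(x) = 4x + 5.
N(x) = x·h'(x) - h(x) = x·(4x + 5) - (2x^2 + 5x - 7) = 2x^2 + 7.
N(-1) = 9.

9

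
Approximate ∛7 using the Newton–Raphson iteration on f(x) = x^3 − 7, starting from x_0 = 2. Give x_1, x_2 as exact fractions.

x_1 = 23/12, x_2 = 18215/9522

f'(x) = 3x^2.
f(2) = 1, f'(2) = 12, so x_1 = 2 − 1/12 = 23/12.
f(23/12) = 71/1728, f'(23/12) = 529/48, so x_2 = (23/12) − (71/1728)/(529/48) = 18215/9522.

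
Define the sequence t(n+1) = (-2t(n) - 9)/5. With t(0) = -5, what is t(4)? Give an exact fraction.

t(1) = (-2·(-5) - 9)/5 = 1/5.
t(2) = (-2·(1/5) - 9)/5 = -47/25.
t(3) = (-2·(-47/25) - 9)/5 = -131/125.
t(4) = (-2·(-131/125) - 9)/5 = -863/625.

-863/625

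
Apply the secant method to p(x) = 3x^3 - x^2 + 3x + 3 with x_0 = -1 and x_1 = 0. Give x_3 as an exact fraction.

p(-1) = -4, p(0) = 3. x_2 = 0 - 3·(0 - (-1))/(3 - (-4)) = -3/7.
p(0) = 3, p(-3/7) = 444/343. x_3 = (-3/7) - (444/343)·((-3/7) - 0)/((444/343) - 3) = -49/65.

-49/65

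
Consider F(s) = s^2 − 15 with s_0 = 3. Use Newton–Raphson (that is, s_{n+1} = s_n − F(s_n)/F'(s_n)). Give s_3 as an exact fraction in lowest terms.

1921/496

F'(s) = 2s.
F(3) = −6, F'(3) = 6, so s_1 = 3 − (−6)/6 = 4.
F(4) = 1, F'(4) = 8, so s_2 = 4 − 1/8 = 31/8.
F(31/8) = 1/64, F'(31/8) = 31/4, so s_3 = (31/8) − (1/64)/(31/4) = 1921/496.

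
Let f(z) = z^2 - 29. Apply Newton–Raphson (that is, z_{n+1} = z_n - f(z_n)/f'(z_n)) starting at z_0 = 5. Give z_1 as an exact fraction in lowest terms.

27/5

f'(z) = 2z.
f(5) = -4, f'(5) = 10, so z_1 = 5 - (-4)/10 = 27/5.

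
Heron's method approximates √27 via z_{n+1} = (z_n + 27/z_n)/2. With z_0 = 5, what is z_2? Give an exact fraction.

z_1 = (5 + 27/5)/2 = 26/5.
z_2 = (26/5 + 27/(26/5))/2 = 1351/260.

1351/260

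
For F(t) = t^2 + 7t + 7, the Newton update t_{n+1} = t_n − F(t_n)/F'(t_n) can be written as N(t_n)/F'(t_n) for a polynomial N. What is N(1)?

F'(t) = 2t + 7.
N(t) = t·F'(t) − F(t) = t·(2t + 7) − (t^2 + 7t + 7) = t^2 − 7.
N(1) = −6.

−6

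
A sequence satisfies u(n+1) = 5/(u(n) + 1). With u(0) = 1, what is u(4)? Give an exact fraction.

85/52

u(1) = 5/(1 + 1) = 5/2.
u(2) = 5/(5/2 + 1) = 10/7.
u(3) = 5/(10/7 + 1) = 35/17.
u(4) = 5/(35/17 + 1) = 85/52.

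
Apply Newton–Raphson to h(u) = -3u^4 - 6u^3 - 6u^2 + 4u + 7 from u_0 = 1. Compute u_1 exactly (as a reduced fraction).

h'(u) = -12u^3 - 18u^2 - 12u + 4.
h(1) = -4, h'(1) = -38, so u_1 = 1 - (-4)/(-38) = 17/19.

17/19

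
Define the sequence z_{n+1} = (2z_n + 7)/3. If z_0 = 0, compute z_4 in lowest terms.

z_1 = (2·0 + 7)/3 = 7/3.
z_2 = (2·(7/3) + 7)/3 = 35/9.
z_3 = (2·(35/9) + 7)/3 = 133/27.
z_4 = (2·(133/27) + 7)/3 = 455/81.

455/81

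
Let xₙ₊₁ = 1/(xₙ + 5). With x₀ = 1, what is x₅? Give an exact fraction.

x₁ = 1/(1 + 5) = 1/6.
x₂ = 1/(1/6 + 5) = 6/31.
x₃ = 1/(6/31 + 5) = 31/161.
x₄ = 1/(31/161 + 5) = 161/836.
x₅ = 1/(161/836 + 5) = 836/4341.

836/4341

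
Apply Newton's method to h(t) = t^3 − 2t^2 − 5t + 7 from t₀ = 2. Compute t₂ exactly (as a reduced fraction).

−11/2

h'(t) = 3t^2 − 4t − 5.
h(2) = −3, h'(2) = −1, so t₁ = 2 − (−3)/(−1) = −1.
h(−1) = 9, h'(−1) = 2, so t₂ = (−1) − 9/2 = −11/2.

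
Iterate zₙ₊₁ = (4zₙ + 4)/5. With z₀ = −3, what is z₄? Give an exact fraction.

708/625

z₁ = (4·(−3) + 4)/5 = −8/5.
z₂ = (4·(−8/5) + 4)/5 = −12/25.
z₃ = (4·(−12/25) + 4)/5 = 52/125.
z₄ = (4·(52/125) + 4)/5 = 708/625.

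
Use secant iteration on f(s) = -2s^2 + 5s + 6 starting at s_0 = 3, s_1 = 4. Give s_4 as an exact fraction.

f(3) = 3, f(4) = -6. s_2 = 4 - (-6)·(4 - 3)/((-6) - 3) = 10/3.
f(4) = -6, f(10/3) = 4/9. s_3 = (10/3) - (4/9)·((10/3) - 4)/((4/9) - (-6)) = 98/29.
f(10/3) = 4/9, f(98/29) = 48/841. s_4 = (98/29) - (48/841)·((98/29) - (10/3))/((48/841) - (4/9)) = 2482/733.

2482/733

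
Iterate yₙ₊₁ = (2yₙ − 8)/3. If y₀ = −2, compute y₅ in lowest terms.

y₁ = (2·(−2) − 8)/3 = −4.
y₂ = (2·(−4) − 8)/3 = −16/3.
y₃ = (2·(−16/3) − 8)/3 = −56/9.
y₄ = (2·(−56/9) − 8)/3 = −184/27.
y₅ = (2·(−184/27) − 8)/3 = −584/81.

−584/81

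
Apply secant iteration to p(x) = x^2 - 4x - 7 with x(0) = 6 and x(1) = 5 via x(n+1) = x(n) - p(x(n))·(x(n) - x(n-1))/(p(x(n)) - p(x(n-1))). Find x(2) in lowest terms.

p(6) = 5, p(5) = -2. x(2) = 5 - (-2)·(5 - 6)/((-2) - 5) = 37/7.

37/7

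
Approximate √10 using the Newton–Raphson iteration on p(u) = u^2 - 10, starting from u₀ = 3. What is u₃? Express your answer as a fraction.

1039681/328776

p'(u) = 2u.
p(3) = -1, p'(3) = 6, so u₁ = 3 - (-1)/6 = 19/6.
p(19/6) = 1/36, p'(19/6) = 19/3, so u₂ = (19/6) - (1/36)/(19/3) = 721/228.
p(721/228) = 1/51984, p'(721/228) = 721/114, so u₃ = (721/228) - (1/51984)/(721/114) = 1039681/328776.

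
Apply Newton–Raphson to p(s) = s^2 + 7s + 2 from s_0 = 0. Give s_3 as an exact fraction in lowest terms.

−189614/635355

p'(s) = 2s + 7.
p(0) = 2, p'(0) = 7, so s_1 = 0 − 2/7 = −2/7.
p(−2/7) = 4/49, p'(−2/7) = 45/7, so s_2 = (−2/7) − (4/49)/(45/7) = −94/315.
p(−94/315) = 16/99225, p'(−94/315) = 2017/315, so s_3 = (−94/315) − (16/99225)/(2017/315) = −189614/635355.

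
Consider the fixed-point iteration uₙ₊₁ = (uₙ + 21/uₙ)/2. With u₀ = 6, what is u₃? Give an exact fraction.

u₁ = (6 + 21/6)/2 = 19/4.
u₂ = (19/4 + 21/(19/4))/2 = 697/152.
u₃ = (697/152 + 21/(697/152))/2 = 970993/211888.

970993/211888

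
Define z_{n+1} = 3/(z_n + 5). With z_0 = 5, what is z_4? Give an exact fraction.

885/1634

z_1 = 3/(5 + 5) = 3/10.
z_2 = 3/(3/10 + 5) = 30/53.
z_3 = 3/(30/53 + 5) = 159/295.
z_4 = 3/(159/295 + 5) = 885/1634.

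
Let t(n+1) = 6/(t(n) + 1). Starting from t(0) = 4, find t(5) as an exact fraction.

642/353

t(1) = 6/(4 + 1) = 6/5.
t(2) = 6/(6/5 + 1) = 30/11.
t(3) = 6/(30/11 + 1) = 66/41.
t(4) = 6/(66/41 + 1) = 246/107.
t(5) = 6/(246/107 + 1) = 642/353.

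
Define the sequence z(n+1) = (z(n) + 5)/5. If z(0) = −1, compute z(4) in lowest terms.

z(1) = ((−1) + 5)/5 = 4/5.
z(2) = ((4/5) + 5)/5 = 29/25.
z(3) = ((29/25) + 5)/5 = 154/125.
z(4) = ((154/125) + 5)/5 = 779/625.

779/625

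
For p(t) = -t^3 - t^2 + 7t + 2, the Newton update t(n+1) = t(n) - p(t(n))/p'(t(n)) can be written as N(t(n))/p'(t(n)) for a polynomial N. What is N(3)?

p'(t) = -3t^2 - 2t + 7.
N(t) = t·p'(t) - p(t) = t·(-3t^2 - 2t + 7) - (-t^3 - t^2 + 7t + 2) = -2t^3 - t^2 - 2.
N(3) = -65.

-65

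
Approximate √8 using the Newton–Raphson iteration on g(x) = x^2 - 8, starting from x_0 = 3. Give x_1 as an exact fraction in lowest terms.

g'(x) = 2x.
g(3) = 1, g'(3) = 6, so x_1 = 3 - 1/6 = 17/6.

17/6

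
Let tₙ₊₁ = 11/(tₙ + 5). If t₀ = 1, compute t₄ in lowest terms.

2981/1806

t₁ = 11/(1 + 5) = 11/6.
t₂ = 11/(11/6 + 5) = 66/41.
t₃ = 11/(66/41 + 5) = 451/271.
t₄ = 11/(451/271 + 5) = 2981/1806.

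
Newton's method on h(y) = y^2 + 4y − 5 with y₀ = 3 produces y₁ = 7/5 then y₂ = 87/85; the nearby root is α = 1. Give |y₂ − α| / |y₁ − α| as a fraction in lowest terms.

y₁ − α = 7/5 − 1 = 2/5, so |y₁ − α| = 2/5.
y₂ − α = 87/85 − 1 = 2/85, so |y₂ − α| = 2/85.
Ratio = (2/85) / (2/5) = 1/17.

1/17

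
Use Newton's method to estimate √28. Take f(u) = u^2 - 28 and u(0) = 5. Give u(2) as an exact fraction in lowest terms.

f'(u) = 2u.
f(5) = -3, f'(5) = 10, so u(1) = 5 - (-3)/10 = 53/10.
f(53/10) = 9/100, f'(53/10) = 53/5, so u(2) = (53/10) - (9/100)/(53/5) = 5609/1060.

5609/1060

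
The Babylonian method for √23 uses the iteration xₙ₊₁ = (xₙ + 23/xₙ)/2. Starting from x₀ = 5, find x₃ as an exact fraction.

x₁ = (5 + 23/5)/2 = 24/5.
x₂ = (24/5 + 23/(24/5))/2 = 1151/240.
x₃ = (1151/240 + 23/(1151/240))/2 = 2649601/552480.

2649601/552480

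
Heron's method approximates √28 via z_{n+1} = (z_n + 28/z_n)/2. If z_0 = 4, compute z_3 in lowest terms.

z_1 = (4 + 28/4)/2 = 11/2.
z_2 = (11/2 + 28/(11/2))/2 = 233/44.
z_3 = (233/44 + 28/(233/44))/2 = 108497/20504.

108497/20504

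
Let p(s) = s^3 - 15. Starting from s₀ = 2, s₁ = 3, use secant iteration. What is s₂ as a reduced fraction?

p(2) = -7, p(3) = 12. s₂ = 3 - 12·(3 - 2)/(12 - (-7)) = 45/19.

45/19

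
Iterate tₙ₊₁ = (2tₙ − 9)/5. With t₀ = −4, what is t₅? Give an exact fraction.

−9407/3125

t₁ = (2·(−4) − 9)/5 = −17/5.
t₂ = (2·(−17/5) − 9)/5 = −79/25.
t₃ = (2·(−79/25) − 9)/5 = −383/125.
t₄ = (2·(−383/125) − 9)/5 = −1891/625.
t₅ = (2·(−1891/625) − 9)/5 = −9407/3125.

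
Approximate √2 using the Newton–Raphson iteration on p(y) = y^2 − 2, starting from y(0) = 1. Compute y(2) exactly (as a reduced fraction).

p'(y) = 2y.
p(1) = −1, p'(1) = 2, so y(1) = 1 − (−1)/2 = 3/2.
p(3/2) = 1/4, p'(3/2) = 3, so y(2) = (3/2) − (1/4)/3 = 17/12.

17/12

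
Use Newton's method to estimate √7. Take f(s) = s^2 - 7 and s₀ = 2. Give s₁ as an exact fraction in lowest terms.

f'(s) = 2s.
f(2) = -3, f'(2) = 4, so s₁ = 2 - (-3)/4 = 11/4.

11/4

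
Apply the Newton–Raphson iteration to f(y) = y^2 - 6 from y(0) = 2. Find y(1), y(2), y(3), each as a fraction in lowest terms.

f'(y) = 2y.
f(2) = -2, f'(2) = 4, so y(1) = 2 - (-2)/4 = 5/2.
f(5/2) = 1/4, f'(5/2) = 5, so y(2) = (5/2) - (1/4)/5 = 49/20.
f(49/20) = 1/400, f'(49/20) = 49/10, so y(3) = (49/20) - (1/400)/(49/10) = 4801/1960.

y(1) = 5/2, y(2) = 49/20, y(3) = 4801/1960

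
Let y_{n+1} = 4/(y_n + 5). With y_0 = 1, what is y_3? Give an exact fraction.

68/97

y_1 = 4/(1 + 5) = 2/3.
y_2 = 4/(2/3 + 5) = 12/17.
y_3 = 4/(12/17 + 5) = 68/97.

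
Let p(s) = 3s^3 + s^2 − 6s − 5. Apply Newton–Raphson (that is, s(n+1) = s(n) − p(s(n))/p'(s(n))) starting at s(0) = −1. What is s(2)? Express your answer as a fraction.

−5/6

p'(s) = 9s^2 + 2s − 6.
p(−1) = −1, p'(−1) = 1, so s(1) = (−1) − (−1)/1 = 0.
p(0) = −5, p'(0) = −6, so s(2) = 0 − (−5)/(−6) = −5/6.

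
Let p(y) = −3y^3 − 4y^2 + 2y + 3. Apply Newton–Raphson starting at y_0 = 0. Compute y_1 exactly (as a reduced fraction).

p'(y) = −9y^2 − 8y + 2.
p(0) = 3, p'(0) = 2, so y_1 = 0 − 3/2 = −3/2.

−3/2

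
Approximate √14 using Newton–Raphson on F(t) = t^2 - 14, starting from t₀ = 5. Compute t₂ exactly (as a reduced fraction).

2921/780

F'(t) = 2t.
F(5) = 11, F'(5) = 10, so t₁ = 5 - 11/10 = 39/10.
F(39/10) = 121/100, F'(39/10) = 39/5, so t₂ = (39/10) - (121/100)/(39/5) = 2921/780.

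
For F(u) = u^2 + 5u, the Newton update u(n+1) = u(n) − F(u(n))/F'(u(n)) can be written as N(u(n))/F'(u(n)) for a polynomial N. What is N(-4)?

16

F'(u) = 2u + 5.
N(u) = u·F'(u) − F(u) = u·(2u + 5) − (u^2 + 5u) = u^2.
N(-4) = 16.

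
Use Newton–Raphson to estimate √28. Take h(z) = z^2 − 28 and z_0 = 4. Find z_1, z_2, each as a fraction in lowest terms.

z_1 = 11/2, z_2 = 233/44

h'(z) = 2z.
h(4) = −12, h'(4) = 8, so z_1 = 4 − (−12)/8 = 11/2.
h(11/2) = 9/4, h'(11/2) = 11, so z_2 = (11/2) − (9/4)/11 = 233/44.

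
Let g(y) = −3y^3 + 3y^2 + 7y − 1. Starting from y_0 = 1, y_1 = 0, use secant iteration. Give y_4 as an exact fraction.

3326855/24460874

g(1) = 6, g(0) = −1. y_2 = 0 − (−1)·(0 − 1)/((−1) − 6) = 1/7.
g(0) = −1, g(1/7) = 18/343. y_3 = (1/7) − (18/343)·((1/7) − 0)/((18/343) − (−1)) = 49/361.
g(1/7) = 18/343, g(49/361) = −98442/47045881. y_4 = (49/361) − (−98442/47045881)·((49/361) − (1/7))/((−98442/47045881) − (18/343)) = 3326855/24460874.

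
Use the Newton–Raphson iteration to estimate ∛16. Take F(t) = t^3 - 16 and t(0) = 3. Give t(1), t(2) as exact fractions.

F'(t) = 3t^2.
F(3) = 11, F'(3) = 27, so t(1) = 3 - 11/27 = 70/27.
F(70/27) = 28072/19683, F'(70/27) = 4900/243, so t(2) = (70/27) - (28072/19683)/(4900/243) = 250232/99225.

t(1) = 70/27, t(2) = 250232/99225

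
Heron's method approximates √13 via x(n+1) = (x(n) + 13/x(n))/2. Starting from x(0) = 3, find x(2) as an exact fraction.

x(1) = (3 + 13/3)/2 = 11/3.
x(2) = (11/3 + 13/(11/3))/2 = 119/33.

119/33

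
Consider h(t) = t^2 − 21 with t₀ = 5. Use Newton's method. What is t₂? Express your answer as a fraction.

h'(t) = 2t.
h(5) = 4, h'(5) = 10, so t₁ = 5 − 4/10 = 23/5.
h(23/5) = 4/25, h'(23/5) = 46/5, so t₂ = (23/5) − (4/25)/(46/5) = 527/115.

527/115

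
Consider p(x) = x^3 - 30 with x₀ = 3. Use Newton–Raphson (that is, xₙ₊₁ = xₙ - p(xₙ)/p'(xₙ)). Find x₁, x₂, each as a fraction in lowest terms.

p'(x) = 3x^2.
p(3) = -3, p'(3) = 27, so x₁ = 3 - (-3)/27 = 28/9.
p(28/9) = 82/729, p'(28/9) = 784/27, so x₂ = (28/9) - (82/729)/(784/27) = 32887/10584.

x₁ = 28/9, x₂ = 32887/10584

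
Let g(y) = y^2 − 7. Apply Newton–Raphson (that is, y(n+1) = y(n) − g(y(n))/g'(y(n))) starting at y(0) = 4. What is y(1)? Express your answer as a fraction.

g'(y) = 2y.
g(4) = 9, g'(4) = 8, so y(1) = 4 − 9/8 = 23/8.

23/8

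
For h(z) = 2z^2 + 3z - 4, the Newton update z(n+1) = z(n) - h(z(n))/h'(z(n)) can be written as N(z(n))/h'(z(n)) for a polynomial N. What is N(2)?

h'(z) = 4z + 3.
N(z) = z·h'(z) - h(z) = z·(4z + 3) - (2z^2 + 3z - 4) = 2z^2 + 4.
N(2) = 12.

12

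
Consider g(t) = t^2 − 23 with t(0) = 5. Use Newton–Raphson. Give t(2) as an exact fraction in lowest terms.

g'(t) = 2t.
g(5) = 2, g'(5) = 10, so t(1) = 5 − 2/10 = 24/5.
g(24/5) = 1/25, g'(24/5) = 48/5, so t(2) = (24/5) − (1/25)/(48/5) = 1151/240.

1151/240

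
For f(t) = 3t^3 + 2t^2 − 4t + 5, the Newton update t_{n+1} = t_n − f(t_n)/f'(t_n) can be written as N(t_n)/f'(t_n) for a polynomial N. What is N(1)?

f'(t) = 9t^2 + 4t − 4.
N(t) = t·f'(t) − f(t) = t·(9t^2 + 4t − 4) − (3t^3 + 2t^2 − 4t + 5) = 6t^3 + 2t^2 − 5.
N(1) = 3.

3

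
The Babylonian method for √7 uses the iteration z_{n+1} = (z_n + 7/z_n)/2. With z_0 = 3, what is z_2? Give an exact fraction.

127/48

z_1 = (3 + 7/3)/2 = 8/3.
z_2 = (8/3 + 7/(8/3))/2 = 127/48.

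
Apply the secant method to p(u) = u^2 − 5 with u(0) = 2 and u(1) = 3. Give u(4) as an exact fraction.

161/72

p(2) = −1, p(3) = 4. u(2) = 3 − 4·(3 − 2)/(4 − (−1)) = 11/5.
p(3) = 4, p(11/5) = −4/25. u(3) = (11/5) − (−4/25)·((11/5) − 3)/((−4/25) − 4) = 29/13.
p(11/5) = −4/25, p(29/13) = −4/169. u(4) = (29/13) − (−4/169)·((29/13) − (11/5))/((−4/169) − (−4/25)) = 161/72.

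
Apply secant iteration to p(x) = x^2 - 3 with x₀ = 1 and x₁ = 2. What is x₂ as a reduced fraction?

5/3

p(1) = -2, p(2) = 1. x₂ = 2 - 1·(2 - 1)/(1 - (-2)) = 5/3.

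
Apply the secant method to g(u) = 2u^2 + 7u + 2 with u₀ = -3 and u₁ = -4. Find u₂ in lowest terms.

-22/7

g(-3) = -1, g(-4) = 6. u₂ = (-4) - 6·((-4) - (-3))/(6 - (-1)) = -22/7.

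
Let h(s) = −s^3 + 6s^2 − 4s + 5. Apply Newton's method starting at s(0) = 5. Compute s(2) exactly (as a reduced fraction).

1092695/201001

h'(s) = −3s^2 + 12s − 4.
h(5) = 10, h'(5) = −19, so s(1) = 5 − 10/(−19) = 105/19.
h(105/19) = −18100/6859, h'(105/19) = −10579/361, so s(2) = (105/19) − (−18100/6859)/(−10579/361) = 1092695/201001.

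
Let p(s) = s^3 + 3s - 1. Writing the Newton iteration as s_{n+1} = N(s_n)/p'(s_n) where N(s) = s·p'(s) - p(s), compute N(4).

129

p'(s) = 3s^2 + 3.
N(s) = s·p'(s) - p(s) = s·(3s^2 + 3) - (s^3 + 3s - 1) = 2s^3 + 1.
N(4) = 129.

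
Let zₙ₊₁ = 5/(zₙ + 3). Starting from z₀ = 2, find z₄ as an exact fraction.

z₁ = 5/(2 + 3) = 1.
z₂ = 5/(1 + 3) = 5/4.
z₃ = 5/(5/4 + 3) = 20/17.
z₄ = 5/(20/17 + 3) = 85/71.

85/71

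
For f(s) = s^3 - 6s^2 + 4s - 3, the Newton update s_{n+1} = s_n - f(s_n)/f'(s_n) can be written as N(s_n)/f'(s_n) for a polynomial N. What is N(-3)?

-105

f'(s) = 3s^2 - 12s + 4.
N(s) = s·f'(s) - f(s) = s·(3s^2 - 12s + 4) - (s^3 - 6s^2 + 4s - 3) = 2s^3 - 6s^2 + 3.
N(-3) = -105.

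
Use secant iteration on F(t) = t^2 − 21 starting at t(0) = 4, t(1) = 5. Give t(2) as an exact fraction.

41/9

F(4) = −5, F(5) = 4. t(2) = 5 − 4·(5 − 4)/(4 − (−5)) = 41/9.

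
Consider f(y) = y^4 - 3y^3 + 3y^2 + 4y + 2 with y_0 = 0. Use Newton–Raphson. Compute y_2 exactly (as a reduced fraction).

f'(y) = 4y^3 - 9y^2 + 6y + 4.
f(0) = 2, f'(0) = 4, so y_1 = 0 - 2/4 = -1/2.
f(-1/2) = 19/16, f'(-1/2) = -7/4, so y_2 = (-1/2) - (19/16)/(-7/4) = 5/28.

5/28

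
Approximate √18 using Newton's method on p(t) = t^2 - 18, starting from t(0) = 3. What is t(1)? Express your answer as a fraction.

p'(t) = 2t.
p(3) = -9, p'(3) = 6, so t(1) = 3 - (-9)/6 = 9/2.

9/2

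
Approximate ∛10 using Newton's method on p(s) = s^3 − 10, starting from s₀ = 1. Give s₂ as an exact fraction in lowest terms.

23/8

p'(s) = 3s^2.
p(1) = −9, p'(1) = 3, so s₁ = 1 − (−9)/3 = 4.
p(4) = 54, p'(4) = 48, so s₂ = 4 − 54/48 = 23/8.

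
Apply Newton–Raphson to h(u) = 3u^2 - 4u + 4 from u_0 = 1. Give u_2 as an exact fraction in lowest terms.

13/28

h'(u) = 6u - 4.
h(1) = 3, h'(1) = 2, so u_1 = 1 - 3/2 = -1/2.
h(-1/2) = 27/4, h'(-1/2) = -7, so u_2 = (-1/2) - (27/4)/(-7) = 13/28.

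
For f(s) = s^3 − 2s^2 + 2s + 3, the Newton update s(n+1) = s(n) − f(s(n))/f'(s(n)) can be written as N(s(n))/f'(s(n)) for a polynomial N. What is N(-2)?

−27

f'(s) = 3s^2 − 4s + 2.
N(s) = s·f'(s) − f(s) = s·(3s^2 − 4s + 2) − (s^3 − 2s^2 + 2s + 3) = 2s^3 − 2s^2 − 3.
N(-2) = −27.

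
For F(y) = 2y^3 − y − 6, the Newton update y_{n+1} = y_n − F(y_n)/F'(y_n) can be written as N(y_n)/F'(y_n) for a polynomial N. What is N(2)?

38

F'(y) = 6y^2 − 1.
N(y) = y·F'(y) − F(y) = y·(6y^2 − 1) − (2y^3 − y − 6) = 4y^3 + 6.
N(2) = 38.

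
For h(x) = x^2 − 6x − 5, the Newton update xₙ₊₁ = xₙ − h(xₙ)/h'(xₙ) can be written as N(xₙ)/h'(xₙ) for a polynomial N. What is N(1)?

6

h'(x) = 2x − 6.
N(x) = x·h'(x) − h(x) = x·(2x − 6) − (x^2 − 6x − 5) = x^2 + 5.
N(1) = 6.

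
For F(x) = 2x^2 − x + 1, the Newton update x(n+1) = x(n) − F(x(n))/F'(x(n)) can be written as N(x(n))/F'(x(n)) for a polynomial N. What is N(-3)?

F'(x) = 4x − 1.
N(x) = x·F'(x) − F(x) = x·(4x − 1) − (2x^2 − x + 1) = 2x^2 − 1.
N(-3) = 17.

17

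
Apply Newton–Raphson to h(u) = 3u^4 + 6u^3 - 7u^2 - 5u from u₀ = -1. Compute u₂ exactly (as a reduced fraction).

h'(u) = 12u^3 + 18u^2 - 14u - 5.
h(-1) = -5, h'(-1) = 15, so u₁ = (-1) - (-5)/15 = -2/3.
h(-2/3) = -26/27, h'(-2/3) = 79/9, so u₂ = (-2/3) - (-26/27)/(79/9) = -44/79.

-44/79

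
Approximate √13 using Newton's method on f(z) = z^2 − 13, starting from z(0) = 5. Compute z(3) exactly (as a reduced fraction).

f'(z) = 2z.
f(5) = 12, f'(5) = 10, so z(1) = 5 − 12/10 = 19/5.
f(19/5) = 36/25, f'(19/5) = 38/5, so z(2) = (19/5) − (36/25)/(38/5) = 343/95.
f(343/95) = 324/9025, f'(343/95) = 686/95, so z(3) = (343/95) − (324/9025)/(686/95) = 117487/32585.

117487/32585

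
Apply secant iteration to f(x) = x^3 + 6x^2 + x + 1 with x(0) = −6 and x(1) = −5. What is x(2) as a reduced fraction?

f(−6) = −5, f(−5) = 21. x(2) = (−5) − 21·((−5) − (−6))/(21 − (−5)) = −151/26.

−151/26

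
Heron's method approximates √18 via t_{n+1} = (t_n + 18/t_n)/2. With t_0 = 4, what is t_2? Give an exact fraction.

t_1 = (4 + 18/4)/2 = 17/4.
t_2 = (17/4 + 18/(17/4))/2 = 577/136.

577/136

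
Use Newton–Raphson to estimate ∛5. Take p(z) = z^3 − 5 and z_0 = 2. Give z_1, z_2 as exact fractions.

z_1 = 7/4, z_2 = 503/294

p'(z) = 3z^2.
p(2) = 3, p'(2) = 12, so z_1 = 2 − 3/12 = 7/4.
p(7/4) = 23/64, p'(7/4) = 147/16, so z_2 = (7/4) − (23/64)/(147/16) = 503/294.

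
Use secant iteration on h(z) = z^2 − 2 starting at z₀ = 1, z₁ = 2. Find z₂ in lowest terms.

4/3

h(1) = −1, h(2) = 2. z₂ = 2 − 2·(2 − 1)/(2 − (−1)) = 4/3.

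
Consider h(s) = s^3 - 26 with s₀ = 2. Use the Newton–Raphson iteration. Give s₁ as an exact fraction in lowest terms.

7/2

h'(s) = 3s^2.
h(2) = -18, h'(2) = 12, so s₁ = 2 - (-18)/12 = 7/2.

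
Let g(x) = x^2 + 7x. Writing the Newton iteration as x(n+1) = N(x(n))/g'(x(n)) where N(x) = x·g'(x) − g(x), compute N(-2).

4

g'(x) = 2x + 7.
N(x) = x·g'(x) − g(x) = x·(2x + 7) − (x^2 + 7x) = x^2.
N(-2) = 4.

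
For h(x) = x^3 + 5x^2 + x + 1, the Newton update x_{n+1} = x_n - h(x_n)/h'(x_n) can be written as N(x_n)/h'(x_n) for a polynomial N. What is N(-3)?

h'(x) = 3x^2 + 10x + 1.
N(x) = x·h'(x) - h(x) = x·(3x^2 + 10x + 1) - (x^3 + 5x^2 + x + 1) = 2x^3 + 5x^2 - 1.
N(-3) = -10.

-10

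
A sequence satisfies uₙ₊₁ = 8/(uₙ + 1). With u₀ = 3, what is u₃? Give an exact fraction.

24/11

u₁ = 8/(3 + 1) = 2.
u₂ = 8/(2 + 1) = 8/3.
u₃ = 8/(8/3 + 1) = 24/11.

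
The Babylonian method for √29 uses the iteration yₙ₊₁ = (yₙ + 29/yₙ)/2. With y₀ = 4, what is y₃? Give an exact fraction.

30095761/5588640

y₁ = (4 + 29/4)/2 = 45/8.
y₂ = (45/8 + 29/(45/8))/2 = 3881/720.
y₃ = (3881/720 + 29/(3881/720))/2 = 30095761/5588640.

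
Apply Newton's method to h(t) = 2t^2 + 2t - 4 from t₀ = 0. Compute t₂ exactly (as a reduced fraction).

h'(t) = 4t + 2.
h(0) = -4, h'(0) = 2, so t₁ = 0 - (-4)/2 = 2.
h(2) = 8, h'(2) = 10, so t₂ = 2 - 8/10 = 6/5.

6/5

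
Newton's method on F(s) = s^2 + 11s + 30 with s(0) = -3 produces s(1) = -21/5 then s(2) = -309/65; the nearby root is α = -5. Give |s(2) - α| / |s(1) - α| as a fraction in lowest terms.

s(1) - α = -21/5 - (-5) = -21/5 + 5 = 4/5, so |s(1) - α| = 4/5.
s(2) - α = -309/65 - (-5) = -309/65 + 5 = 16/65, so |s(2) - α| = 16/65.
Ratio = (16/65) / (4/5) = 4/13.

4/13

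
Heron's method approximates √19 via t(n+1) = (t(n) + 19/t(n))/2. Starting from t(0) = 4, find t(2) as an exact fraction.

2441/560

t(1) = (4 + 19/4)/2 = 35/8.
t(2) = (35/8 + 19/(35/8))/2 = 2441/560.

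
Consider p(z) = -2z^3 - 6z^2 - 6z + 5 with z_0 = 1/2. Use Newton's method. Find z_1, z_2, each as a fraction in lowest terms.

p'(z) = -6z^2 - 12z - 6.
p(1/2) = 1/4, p'(1/2) = -27/2, so z_1 = (1/2) - (1/4)/(-27/2) = 14/27.
p(14/27) = -61/19683, p'(14/27) = -3362/243, so z_2 = (14/27) - (-61/19683)/(-3362/243) = 141143/272322.

z_1 = 14/27, z_2 = 141143/272322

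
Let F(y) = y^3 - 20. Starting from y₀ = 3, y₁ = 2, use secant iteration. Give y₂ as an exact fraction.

50/19

F(3) = 7, F(2) = -12. y₂ = 2 - (-12)·(2 - 3)/((-12) - 7) = 50/19.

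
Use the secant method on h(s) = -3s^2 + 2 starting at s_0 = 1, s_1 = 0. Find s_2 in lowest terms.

2/3

h(1) = -1, h(0) = 2. s_2 = 0 - 2·(0 - 1)/(2 - (-1)) = 2/3.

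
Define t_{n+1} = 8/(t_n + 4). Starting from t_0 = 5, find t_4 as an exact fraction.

31/21

t_1 = 8/(5 + 4) = 8/9.
t_2 = 8/(8/9 + 4) = 18/11.
t_3 = 8/(18/11 + 4) = 44/31.
t_4 = 8/(44/31 + 4) = 31/21.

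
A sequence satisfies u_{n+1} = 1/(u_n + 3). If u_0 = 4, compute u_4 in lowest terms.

73/241

u_1 = 1/(4 + 3) = 1/7.
u_2 = 1/(1/7 + 3) = 7/22.
u_3 = 1/(7/22 + 3) = 22/73.
u_4 = 1/(22/73 + 3) = 73/241.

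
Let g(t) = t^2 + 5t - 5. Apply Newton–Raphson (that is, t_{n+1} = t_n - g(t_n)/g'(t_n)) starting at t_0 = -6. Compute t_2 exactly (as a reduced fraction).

g'(t) = 2t + 5.
g(-6) = 1, g'(-6) = -7, so t_1 = (-6) - 1/(-7) = -41/7.
g(-41/7) = 1/49, g'(-41/7) = -47/7, so t_2 = (-41/7) - (1/49)/(-47/7) = -1926/329.

-1926/329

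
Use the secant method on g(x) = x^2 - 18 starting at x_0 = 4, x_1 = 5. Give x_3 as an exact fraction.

352/83

g(4) = -2, g(5) = 7. x_2 = 5 - 7·(5 - 4)/(7 - (-2)) = 38/9.
g(5) = 7, g(38/9) = -14/81. x_3 = (38/9) - (-14/81)·((38/9) - 5)/((-14/81) - 7) = 352/83.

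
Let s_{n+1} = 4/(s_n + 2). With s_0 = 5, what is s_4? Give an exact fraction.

32/25

s_1 = 4/(5 + 2) = 4/7.
s_2 = 4/(4/7 + 2) = 14/9.
s_3 = 4/(14/9 + 2) = 9/8.
s_4 = 4/(9/8 + 2) = 32/25.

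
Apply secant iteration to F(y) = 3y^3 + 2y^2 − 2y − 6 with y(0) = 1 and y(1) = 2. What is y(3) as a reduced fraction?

F(1) = −3, F(2) = 22. y(2) = 2 − 22·(2 − 1)/(22 − (−3)) = 28/25.
F(2) = 22, F(28/25) = −23694/15625. y(3) = (28/25) − (−23694/15625)·((28/25) − 2)/((−23694/15625) − 22) = 9827/8351.

9827/8351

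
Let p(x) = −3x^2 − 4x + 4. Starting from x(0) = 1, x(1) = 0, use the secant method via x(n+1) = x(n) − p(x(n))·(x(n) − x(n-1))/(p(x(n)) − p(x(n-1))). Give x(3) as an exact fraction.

p(1) = −3, p(0) = 4. x(2) = 0 − 4·(0 − 1)/(4 − (−3)) = 4/7.
p(0) = 4, p(4/7) = 36/49. x(3) = (4/7) − (36/49)·((4/7) − 0)/((36/49) − 4) = 7/10.

7/10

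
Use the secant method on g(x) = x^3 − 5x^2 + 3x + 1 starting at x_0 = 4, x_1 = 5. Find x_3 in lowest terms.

7711/1831

g(4) = −3, g(5) = 16. x_2 = 5 − 16·(5 − 4)/(16 − (−3)) = 79/19.
g(5) = 16, g(79/19) = −7440/6859. x_3 = (79/19) − (−7440/6859)·((79/19) − 5)/((−7440/6859) − 16) = 7711/1831.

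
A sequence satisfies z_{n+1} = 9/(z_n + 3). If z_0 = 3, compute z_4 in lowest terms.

z_1 = 9/(3 + 3) = 3/2.
z_2 = 9/(3/2 + 3) = 2.
z_3 = 9/(2 + 3) = 9/5.
z_4 = 9/(9/5 + 3) = 15/8.

15/8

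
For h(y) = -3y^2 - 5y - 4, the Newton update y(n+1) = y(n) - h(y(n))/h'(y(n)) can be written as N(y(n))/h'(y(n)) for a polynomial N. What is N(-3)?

-23

h'(y) = -6y - 5.
N(y) = y·h'(y) - h(y) = y·(-6y - 5) - (-3y^2 - 5y - 4) = -3y^2 + 4.
N(-3) = -23.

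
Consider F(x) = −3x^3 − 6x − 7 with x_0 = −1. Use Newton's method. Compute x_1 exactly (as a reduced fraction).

F'(x) = −9x^2 − 6.
F(−1) = 2, F'(−1) = −15, so x_1 = (−1) − 2/(−15) = −13/15.

−13/15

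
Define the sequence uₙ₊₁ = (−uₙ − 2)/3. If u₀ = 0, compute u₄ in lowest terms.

−40/81

u₁ = (−0 − 2)/3 = −2/3.
u₂ = (−(−2/3) − 2)/3 = −4/9.
u₃ = (−(−4/9) − 2)/3 = −14/27.
u₄ = (−(−14/27) − 2)/3 = −40/81.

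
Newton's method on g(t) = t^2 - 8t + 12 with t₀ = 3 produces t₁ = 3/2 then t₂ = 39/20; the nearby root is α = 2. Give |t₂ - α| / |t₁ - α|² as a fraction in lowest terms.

1/5

t₁ - α = 3/2 - 2 = -1/2, so |t₁ - α| = 1/2.
t₂ - α = 39/20 - 2 = -1/20, so |t₂ - α| = 1/20.
|t₁ - α|² = 1/4.
Ratio = (1/20) / (1/4) = 1/5.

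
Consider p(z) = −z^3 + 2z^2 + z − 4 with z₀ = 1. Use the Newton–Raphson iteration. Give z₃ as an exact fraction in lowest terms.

76/27

p'(z) = −3z^2 + 4z + 1.
p(1) = −2, p'(1) = 2, so z₁ = 1 − (−2)/2 = 2.
p(2) = −2, p'(2) = −3, so z₂ = 2 − (−2)/(−3) = 4/3.
p(4/3) = −40/27, p'(4/3) = 1, so z₃ = (4/3) − (−40/27)/1 = 76/27.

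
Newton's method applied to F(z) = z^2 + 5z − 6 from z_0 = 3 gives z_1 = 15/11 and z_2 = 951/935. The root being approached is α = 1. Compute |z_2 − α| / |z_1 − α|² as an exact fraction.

11/85

z_1 − α = 15/11 − 1 = 4/11, so |z_1 − α| = 4/11.
z_2 − α = 951/935 − 1 = 16/935, so |z_2 − α| = 16/935.
|z_1 − α|² = 16/121.
Ratio = (16/935) / (16/121) = 11/85.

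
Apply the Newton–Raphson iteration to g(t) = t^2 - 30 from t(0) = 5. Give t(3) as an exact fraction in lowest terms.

g'(t) = 2t.
g(5) = -5, g'(5) = 10, so t(1) = 5 - (-5)/10 = 11/2.
g(11/2) = 1/4, g'(11/2) = 11, so t(2) = (11/2) - (1/4)/11 = 241/44.
g(241/44) = 1/1936, g'(241/44) = 241/22, so t(3) = (241/44) - (1/1936)/(241/22) = 116161/21208.

116161/21208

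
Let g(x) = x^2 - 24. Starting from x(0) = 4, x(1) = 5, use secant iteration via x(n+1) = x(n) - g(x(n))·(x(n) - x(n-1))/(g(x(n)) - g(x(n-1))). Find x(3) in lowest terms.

g(4) = -8, g(5) = 1. x(2) = 5 - 1·(5 - 4)/(1 - (-8)) = 44/9.
g(5) = 1, g(44/9) = -8/81. x(3) = (44/9) - (-8/81)·((44/9) - 5)/((-8/81) - 1) = 436/89.

436/89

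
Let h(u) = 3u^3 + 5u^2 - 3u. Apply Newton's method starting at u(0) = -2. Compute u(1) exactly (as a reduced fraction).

-28/13

h'(u) = 9u^2 + 10u - 3.
h(-2) = 2, h'(-2) = 13, so u(1) = (-2) - 2/13 = -28/13.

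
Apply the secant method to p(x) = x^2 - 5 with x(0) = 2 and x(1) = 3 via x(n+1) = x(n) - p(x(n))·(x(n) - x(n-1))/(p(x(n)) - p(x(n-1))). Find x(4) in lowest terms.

161/72

p(2) = -1, p(3) = 4. x(2) = 3 - 4·(3 - 2)/(4 - (-1)) = 11/5.
p(3) = 4, p(11/5) = -4/25. x(3) = (11/5) - (-4/25)·((11/5) - 3)/((-4/25) - 4) = 29/13.
p(11/5) = -4/25, p(29/13) = -4/169. x(4) = (29/13) - (-4/169)·((29/13) - (11/5))/((-4/169) - (-4/25)) = 161/72.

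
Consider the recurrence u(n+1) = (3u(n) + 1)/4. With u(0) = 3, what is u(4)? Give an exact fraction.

209/128

u(1) = (3·3 + 1)/4 = 5/2.
u(2) = (3·(5/2) + 1)/4 = 17/8.
u(3) = (3·(17/8) + 1)/4 = 59/32.
u(4) = (3·(59/32) + 1)/4 = 209/128.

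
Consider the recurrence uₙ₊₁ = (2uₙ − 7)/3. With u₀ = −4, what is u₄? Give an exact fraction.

u₁ = (2·(−4) − 7)/3 = −5.
u₂ = (2·(−5) − 7)/3 = −17/3.
u₃ = (2·(−17/3) − 7)/3 = −55/9.
u₄ = (2·(−55/9) − 7)/3 = −173/27.

−173/27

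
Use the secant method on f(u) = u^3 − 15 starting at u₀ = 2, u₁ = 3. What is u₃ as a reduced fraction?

f(2) = −7, f(3) = 12. u₂ = 3 − 12·(3 − 2)/(12 − (−7)) = 45/19.
f(3) = 12, f(45/19) = −11760/6859. u₃ = (45/19) − (−11760/6859)·((45/19) − 3)/((−11760/6859) − 12) = 6395/2613.

6395/2613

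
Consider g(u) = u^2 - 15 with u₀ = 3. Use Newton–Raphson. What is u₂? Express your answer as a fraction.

g'(u) = 2u.
g(3) = -6, g'(3) = 6, so u₁ = 3 - (-6)/6 = 4.
g(4) = 1, g'(4) = 8, so u₂ = 4 - 1/8 = 31/8.

31/8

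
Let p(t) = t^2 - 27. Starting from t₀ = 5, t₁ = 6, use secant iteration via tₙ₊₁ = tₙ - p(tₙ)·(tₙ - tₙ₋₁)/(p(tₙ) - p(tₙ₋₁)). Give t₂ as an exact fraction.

57/11

p(5) = -2, p(6) = 9. t₂ = 6 - 9·(6 - 5)/(9 - (-2)) = 57/11.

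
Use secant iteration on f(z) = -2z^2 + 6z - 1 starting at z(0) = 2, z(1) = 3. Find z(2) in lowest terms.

f(2) = 3, f(3) = -1. z(2) = 3 - (-1)·(3 - 2)/((-1) - 3) = 11/4.

11/4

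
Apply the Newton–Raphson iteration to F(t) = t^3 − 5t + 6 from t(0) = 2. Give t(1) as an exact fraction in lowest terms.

10/7

F'(t) = 3t^2 − 5.
F(2) = 4, F'(2) = 7, so t(1) = 2 − 4/7 = 10/7.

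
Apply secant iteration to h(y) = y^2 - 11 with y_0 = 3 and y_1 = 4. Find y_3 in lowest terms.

169/51

h(3) = -2, h(4) = 5. y_2 = 4 - 5·(4 - 3)/(5 - (-2)) = 23/7.
h(4) = 5, h(23/7) = -10/49. y_3 = (23/7) - (-10/49)·((23/7) - 4)/((-10/49) - 5) = 169/51.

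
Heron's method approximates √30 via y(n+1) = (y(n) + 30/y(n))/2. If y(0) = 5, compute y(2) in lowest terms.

y(1) = (5 + 30/5)/2 = 11/2.
y(2) = (11/2 + 30/(11/2))/2 = 241/44.

241/44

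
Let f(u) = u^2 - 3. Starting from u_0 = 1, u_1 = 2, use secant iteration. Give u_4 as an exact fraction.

97/56

f(1) = -2, f(2) = 1. u_2 = 2 - 1·(2 - 1)/(1 - (-2)) = 5/3.
f(2) = 1, f(5/3) = -2/9. u_3 = (5/3) - (-2/9)·((5/3) - 2)/((-2/9) - 1) = 19/11.
f(5/3) = -2/9, f(19/11) = -2/121. u_4 = (19/11) - (-2/121)·((19/11) - (5/3))/((-2/121) - (-2/9)) = 97/56.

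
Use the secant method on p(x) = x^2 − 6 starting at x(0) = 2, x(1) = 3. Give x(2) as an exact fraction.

p(2) = −2, p(3) = 3. x(2) = 3 − 3·(3 − 2)/(3 − (−2)) = 12/5.

12/5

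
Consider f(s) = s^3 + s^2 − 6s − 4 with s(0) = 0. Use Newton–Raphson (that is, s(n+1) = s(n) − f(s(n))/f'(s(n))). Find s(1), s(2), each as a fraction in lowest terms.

f'(s) = 3s^2 + 2s − 6.
f(0) = −4, f'(0) = −6, so s(1) = 0 − (−4)/(−6) = −2/3.
f(−2/3) = 4/27, f'(−2/3) = −6, so s(2) = (−2/3) − (4/27)/(−6) = −52/81.

s(1) = −2/3, s(2) = −52/81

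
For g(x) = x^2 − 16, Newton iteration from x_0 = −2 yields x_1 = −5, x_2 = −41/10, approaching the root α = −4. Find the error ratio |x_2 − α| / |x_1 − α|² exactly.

x_1 − α = −5 − (−4) = −5 + 4 = −1, so |x_1 − α| = 1.
x_2 − α = −41/10 − (−4) = −41/10 + 4 = −1/10, so |x_2 − α| = 1/10.
|x_1 − α|² = 1.
Ratio = (1/10) / 1 = 1/10.

1/10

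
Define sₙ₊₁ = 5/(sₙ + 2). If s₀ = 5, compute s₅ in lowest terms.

1205/847

s₁ = 5/(5 + 2) = 5/7.
s₂ = 5/(5/7 + 2) = 35/19.
s₃ = 5/(35/19 + 2) = 95/73.
s₄ = 5/(95/73 + 2) = 365/241.
s₅ = 5/(365/241 + 2) = 1205/847.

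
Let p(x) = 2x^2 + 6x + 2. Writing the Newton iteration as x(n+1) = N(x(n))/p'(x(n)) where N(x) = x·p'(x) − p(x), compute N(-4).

30

p'(x) = 4x + 6.
N(x) = x·p'(x) − p(x) = x·(4x + 6) − (2x^2 + 6x + 2) = 2x^2 − 2.
N(-4) = 30.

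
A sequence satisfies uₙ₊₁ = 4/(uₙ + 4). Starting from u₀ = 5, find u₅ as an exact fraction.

236/285

u₁ = 4/(5 + 4) = 4/9.
u₂ = 4/(4/9 + 4) = 9/10.
u₃ = 4/(9/10 + 4) = 40/49.
u₄ = 4/(40/49 + 4) = 49/59.
u₅ = 4/(49/59 + 4) = 236/285.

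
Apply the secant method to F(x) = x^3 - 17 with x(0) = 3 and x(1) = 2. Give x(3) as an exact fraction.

F(3) = 10, F(2) = -9. x(2) = 2 - (-9)·(2 - 3)/((-9) - 10) = 47/19.
F(2) = -9, F(47/19) = -12780/6859. x(3) = (47/19) - (-12780/6859)·((47/19) - 2)/((-12780/6859) - (-9)) = 4709/1813.

4709/1813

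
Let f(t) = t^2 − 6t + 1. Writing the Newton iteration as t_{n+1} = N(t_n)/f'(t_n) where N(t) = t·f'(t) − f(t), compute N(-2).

3

f'(t) = 2t − 6.
N(t) = t·f'(t) − f(t) = t·(2t − 6) − (t^2 − 6t + 1) = t^2 − 1.
N(-2) = 3.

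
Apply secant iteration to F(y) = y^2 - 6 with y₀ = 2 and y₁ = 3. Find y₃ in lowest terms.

22/9

F(2) = -2, F(3) = 3. y₂ = 3 - 3·(3 - 2)/(3 - (-2)) = 12/5.
F(3) = 3, F(12/5) = -6/25. y₃ = (12/5) - (-6/25)·((12/5) - 3)/((-6/25) - 3) = 22/9.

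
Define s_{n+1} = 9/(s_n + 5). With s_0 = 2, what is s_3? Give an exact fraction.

s_1 = 9/(2 + 5) = 9/7.
s_2 = 9/(9/7 + 5) = 63/44.
s_3 = 9/(63/44 + 5) = 396/283.

396/283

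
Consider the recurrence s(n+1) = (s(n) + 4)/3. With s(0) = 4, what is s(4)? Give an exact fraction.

164/81

s(1) = (4 + 4)/3 = 8/3.
s(2) = ((8/3) + 4)/3 = 20/9.
s(3) = ((20/9) + 4)/3 = 56/27.
s(4) = ((56/27) + 4)/3 = 164/81.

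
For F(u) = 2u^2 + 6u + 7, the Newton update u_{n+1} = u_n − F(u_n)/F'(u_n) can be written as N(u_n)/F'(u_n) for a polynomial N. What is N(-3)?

11

F'(u) = 4u + 6.
N(u) = u·F'(u) − F(u) = u·(4u + 6) − (2u^2 + 6u + 7) = 2u^2 − 7.
N(-3) = 11.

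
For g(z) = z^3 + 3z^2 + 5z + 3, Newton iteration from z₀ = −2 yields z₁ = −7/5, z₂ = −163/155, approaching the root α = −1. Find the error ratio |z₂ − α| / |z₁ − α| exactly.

z₁ − α = −7/5 − (−1) = −7/5 + 1 = −2/5, so |z₁ − α| = 2/5.
z₂ − α = −163/155 − (−1) = −163/155 + 1 = −8/155, so |z₂ − α| = 8/155.
Ratio = (8/155) / (2/5) = 4/31.

4/31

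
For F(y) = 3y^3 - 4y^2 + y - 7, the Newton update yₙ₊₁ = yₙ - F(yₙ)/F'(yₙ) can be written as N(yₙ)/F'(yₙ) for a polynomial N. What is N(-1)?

-3

F'(y) = 9y^2 - 8y + 1.
N(y) = y·F'(y) - F(y) = y·(9y^2 - 8y + 1) - (3y^3 - 4y^2 + y - 7) = 6y^3 - 4y^2 + 7.
N(-1) = -3.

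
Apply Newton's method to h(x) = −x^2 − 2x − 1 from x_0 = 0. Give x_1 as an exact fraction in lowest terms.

h'(x) = −2x − 2.
h(0) = −1, h'(0) = −2, so x_1 = 0 − (−1)/(−2) = −1/2.

−1/2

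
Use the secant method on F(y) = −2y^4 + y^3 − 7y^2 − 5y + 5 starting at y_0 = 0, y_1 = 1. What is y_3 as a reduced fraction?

F(0) = 5, F(1) = −8. y_2 = 1 − (−8)·(1 − 0)/((−8) − 5) = 5/13.
F(1) = −8, F(5/13) = 58680/28561. y_3 = (5/13) − (58680/28561)·((5/13) − 1)/((58680/28561) − (−8)) = 2290/4487.

2290/4487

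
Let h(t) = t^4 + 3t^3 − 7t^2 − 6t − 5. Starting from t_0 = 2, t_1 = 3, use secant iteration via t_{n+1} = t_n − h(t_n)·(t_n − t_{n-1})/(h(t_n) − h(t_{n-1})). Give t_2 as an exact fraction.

167/81

h(2) = −5, h(3) = 76. t_2 = 3 − 76·(3 − 2)/(76 − (−5)) = 167/81.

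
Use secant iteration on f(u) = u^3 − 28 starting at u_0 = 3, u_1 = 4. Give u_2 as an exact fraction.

112/37

f(3) = −1, f(4) = 36. u_2 = 4 − 36·(4 − 3)/(36 − (−1)) = 112/37.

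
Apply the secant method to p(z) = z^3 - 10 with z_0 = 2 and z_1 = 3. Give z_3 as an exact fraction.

p(2) = -2, p(3) = 17. z_2 = 3 - 17·(3 - 2)/(17 - (-2)) = 40/19.
p(3) = 17, p(40/19) = -4590/6859. z_3 = (40/19) - (-4590/6859)·((40/19) - 3)/((-4590/6859) - 17) = 15250/7129.

15250/7129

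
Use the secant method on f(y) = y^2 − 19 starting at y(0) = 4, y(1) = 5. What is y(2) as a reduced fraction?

f(4) = −3, f(5) = 6. y(2) = 5 − 6·(5 − 4)/(6 − (−3)) = 13/3.

13/3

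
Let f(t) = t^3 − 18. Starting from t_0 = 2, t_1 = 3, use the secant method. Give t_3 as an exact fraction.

2402/921

f(2) = −10, f(3) = 9. t_2 = 3 − 9·(3 − 2)/(9 − (−10)) = 48/19.
f(3) = 9, f(48/19) = −12870/6859. t_3 = (48/19) − (−12870/6859)·((48/19) − 3)/((−12870/6859) − 9) = 2402/921.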